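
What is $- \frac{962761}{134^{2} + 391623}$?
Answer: $- \frac{962761}{409579} \approx -2.3506$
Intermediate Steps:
$- \frac{962761}{134^{2} + 391623} = - \frac{962761}{17956 + 391623} = - \frac{962761}{409579}$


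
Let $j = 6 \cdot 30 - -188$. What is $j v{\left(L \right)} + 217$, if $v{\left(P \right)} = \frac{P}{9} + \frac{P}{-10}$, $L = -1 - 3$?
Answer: $\frac{9029}{45} \approx 200.64$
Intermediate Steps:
$L = -4$ ($L = -1 - 3 = -4$)
$j = 368$ ($j = 180 + 188 = 368$)
$v{\left(P \right)} = \frac{P}{90}$ ($v{\left(P \right)} = P \frac{1}{9} + P \left(- \frac{1}{10}\right) = \frac{P}{9} - \frac{P}{10} = \frac{P}{90}$)
$j v{\left(L \right)} + 217 = 368 \cdot \frac{1}{90} \left(-4\right) + 217 = 368 \left(- \frac{2}{45}\right) + 217 = - \frac{736}{45} + 217 = \frac{9029}{45}$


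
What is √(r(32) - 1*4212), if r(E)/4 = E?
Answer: 2*I*√1021 ≈ 63.906*I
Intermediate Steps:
r(E) = 4*E
√(r(32) - 1*4212) = √(4*32 - 1*4212) = √(128 - 4212) = √(-4084) = 2*I*√1021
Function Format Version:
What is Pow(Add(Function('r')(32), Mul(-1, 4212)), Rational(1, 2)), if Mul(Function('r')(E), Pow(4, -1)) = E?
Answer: Mul(2, I, Pow(1021, Rational(1, 2))) ≈ Mul(63.906, I)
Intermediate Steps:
Function('r')(E) = Mul(4, E)
Pow(Add(Function('r')(32), Mul(-1, 4212)), Rational(1, 2)) = Pow(Add(Mul(4, 32), Mul(-1, 4212)), Rational(1, 2)) = Pow(Add(128, -4212), Rational(1, 2)) = Pow(-4084, Rational(1, 2)) = Mul(2, I, Pow(1021, Rational(1, 2)))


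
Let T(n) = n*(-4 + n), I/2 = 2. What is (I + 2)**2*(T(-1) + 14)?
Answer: 684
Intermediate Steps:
I = 4 (I = 2*2 = 4)
(I + 2)**2*(T(-1) + 14) = (4 + 2)**2*(-(-4 - 1) + 14) = 6**2*(-1*(-5) + 14) = 36*(5 + 14) = 36*19 = 684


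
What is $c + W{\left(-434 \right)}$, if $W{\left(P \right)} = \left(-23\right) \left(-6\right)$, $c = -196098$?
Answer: $-195960$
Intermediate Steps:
$W{\left(P \right)} = 138$
$c + W{\left(-434 \right)} = -196098 + 138 = -195960$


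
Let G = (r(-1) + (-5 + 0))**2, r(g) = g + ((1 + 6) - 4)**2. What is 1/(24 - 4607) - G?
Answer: -41248/4583 ≈ -9.0002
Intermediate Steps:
r(g) = 9 + g (r(g) = g + (7 - 4)**2 = g + 3**2 = g + 9 = 9 + g)
G = 9 (G = ((9 - 1) + (-5 + 0))**2 = (8 - 5)**2 = 3**2 = 9)
1/(24 - 4607) - G = 1/(24 - 4607) - 1*9 = 1/(-4583) - 9 = -1/4583 - 9 = -41248/4583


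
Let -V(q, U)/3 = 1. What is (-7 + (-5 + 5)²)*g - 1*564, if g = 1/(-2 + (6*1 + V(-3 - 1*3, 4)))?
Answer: -571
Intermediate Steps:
V(q, U) = -3 (V(q, U) = -3*1 = -3)
g = 1 (g = 1/(-2 + (6*1 - 3)) = 1/(-2 + (6 - 3)) = 1/(-2 + 3) = 1/1 = 1)
(-7 + (-5 + 5)²)*g - 1*564 = (-7 + (-5 + 5)²)*1 - 1*564 = (-7 + 0²)*1 - 564 = (-7 + 0)*1 - 564 = -7*1 - 564 = -7 - 564 = -571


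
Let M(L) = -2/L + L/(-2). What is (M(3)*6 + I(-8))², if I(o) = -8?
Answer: 441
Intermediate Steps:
M(L) = -2/L - L/2 (M(L) = -2/L + L*(-½) = -2/L - L/2)
(M(3)*6 + I(-8))² = ((-2/3 - ½*3)*6 - 8)² = ((-2*⅓ - 3/2)*6 - 8)² = ((-⅔ - 3/2)*6 - 8)² = (-13/6*6 - 8)² = (-13 - 8)² = (-21)² = 441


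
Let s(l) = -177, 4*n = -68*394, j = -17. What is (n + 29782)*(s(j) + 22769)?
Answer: 521513728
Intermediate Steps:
n = -6698 (n = (-68*394)/4 = (1/4)*(-26792) = -6698)
(n + 29782)*(s(j) + 22769) = (-6698 + 29782)*(-177 + 22769) = 23084*22592 = 521513728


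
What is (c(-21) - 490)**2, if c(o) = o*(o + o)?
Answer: 153664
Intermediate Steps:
c(o) = 2*o**2 (c(o) = o*(2*o) = 2*o**2)
(c(-21) - 490)**2 = (2*(-21)**2 - 490)**2 = (2*441 - 490)**2 = (882 - 490)**2 = 392**2 = 153664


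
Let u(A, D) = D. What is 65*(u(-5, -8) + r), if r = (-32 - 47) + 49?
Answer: -2470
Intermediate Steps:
r = -30 (r = -79 + 49 = -30)
65*(u(-5, -8) + r) = 65*(-8 - 30) = 65*(-38) = -2470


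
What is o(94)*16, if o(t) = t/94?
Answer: 16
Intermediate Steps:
o(t) = t/94 (o(t) = t*(1/94) = t/94)
o(94)*16 = ((1/94)*94)*16 = 1*16 = 16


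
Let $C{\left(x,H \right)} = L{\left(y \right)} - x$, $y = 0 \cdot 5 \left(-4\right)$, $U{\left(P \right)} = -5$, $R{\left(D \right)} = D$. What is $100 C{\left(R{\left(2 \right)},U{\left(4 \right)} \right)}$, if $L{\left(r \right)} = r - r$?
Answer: $-200$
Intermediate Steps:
$y = 0$ ($y = 0 \left(-4\right) = 0$)
$L{\left(r \right)} = 0$
$C{\left(x,H \right)} = - x$ ($C{\left(x,H \right)} = 0 - x = - x$)
$100 C{\left(R{\left(2 \right)},U{\left(4 \right)} \right)} = 100 \left(\left(-1\right) 2\right) = 100 \left(-2\right) = -200$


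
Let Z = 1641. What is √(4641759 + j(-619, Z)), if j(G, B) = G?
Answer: 2*√1160285 ≈ 2154.3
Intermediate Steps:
√(4641759 + j(-619, Z)) = √(4641759 - 619) = √4641140 = 2*√1160285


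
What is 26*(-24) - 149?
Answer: -773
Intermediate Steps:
26*(-24) - 149 = -624 - 149 = -773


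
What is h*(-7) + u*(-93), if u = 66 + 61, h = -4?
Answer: -11783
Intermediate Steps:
u = 127
h*(-7) + u*(-93) = -4*(-7) + 127*(-93) = 28 - 11811 = -11783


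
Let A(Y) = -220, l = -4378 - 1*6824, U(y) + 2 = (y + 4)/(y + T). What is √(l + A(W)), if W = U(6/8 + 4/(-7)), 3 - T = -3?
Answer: I*√11422 ≈ 106.87*I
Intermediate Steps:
T = 6 (T = 3 - 1*(-3) = 3 + 3 = 6)
U(y) = -2 + (4 + y)/(6 + y) (U(y) = -2 + (y + 4)/(y + 6) = -2 + (4 + y)/(6 + y))
W = -229/173 (W = (-8 - (6/8 + 4/(-7)))/(6 + (6/8 + 4/(-7))) = (-8 - (6*(⅛) + 4*(-⅐)))/(6 + (6*(⅛) + 4*(-⅐))) = (-8 - (¾ - 4/7))/(6 + (¾ - 4/7)) = (-8 - 1*5/28)/(6 + 5/28) = (-8 - 5/28)/(173/28) = (28/173)*(-229/28) = -229/173 ≈ -1.3237)
l = -11202 (l = -4378 - 6824 = -11202)
√(l + A(W)) = √(-11202 - 220) = √(-11422) = I*√11422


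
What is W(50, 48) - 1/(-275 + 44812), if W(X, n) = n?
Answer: 2137775/44537 ≈ 48.000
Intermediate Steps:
W(50, 48) - 1/(-275 + 44812) = 48 - 1/(-275 + 44812) = 48 - 1/44537 = 2137775/44537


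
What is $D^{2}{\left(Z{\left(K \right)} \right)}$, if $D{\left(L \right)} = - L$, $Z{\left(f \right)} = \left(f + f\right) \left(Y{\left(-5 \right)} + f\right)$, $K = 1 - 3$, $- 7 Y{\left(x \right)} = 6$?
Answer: $\frac{6400}{49} \approx 130.61$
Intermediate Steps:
$Y{\left(x \right)} = - \frac{6}{7}$ ($Y{\left(x \right)} = \left(- \frac{1}{7}\right) 6 = - \frac{6}{7}$)
$K = -2$ ($K = 1 - 3 = -2$)
$Z{\left(f \right)} = 2 f \left(- \frac{6}{7} + f\right)$ ($Z{\left(f \right)} = \left(f + f\right) \left(- \frac{6}{7} + f\right) = 2 f \left(- \frac{6}{7} + f\right)$)
$D^{2}{\left(Z{\left(K \right)} \right)} = \left(- \frac{2 \left(-2\right) \left(-6 + 7 \left(-2\right)\right)}{7}\right)^{2} = \left(- \frac{2 \left(-2\right) \left(-6 - 14\right)}{7}\right)^{2} = \left(- \frac{2 \left(-2\right) \left(-20\right)}{7}\right)^{2} = \left(\left(-1\right) \frac{80}{7}\right)^{2} = \left(- \frac{80}{7}\right)^{2} = \frac{6400}{49}$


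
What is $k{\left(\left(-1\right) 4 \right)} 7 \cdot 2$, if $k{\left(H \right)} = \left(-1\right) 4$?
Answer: $-56$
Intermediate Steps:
$k{\left(H \right)} = -4$
$k{\left(\left(-1\right) 4 \right)} 7 \cdot 2 = \left(-4\right) 7 \cdot 2 = \left(-28\right) 2 = -56$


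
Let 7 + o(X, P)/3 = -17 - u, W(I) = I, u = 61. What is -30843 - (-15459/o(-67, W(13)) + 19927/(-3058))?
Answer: -8031085069/259930 ≈ -30897.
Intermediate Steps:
o(X, P) = -255 (o(X, P) = -21 + 3*(-17 - 1*61) = -21 + 3*(-17 - 61) = -21 + 3*(-78) = -21 - 234 = -255)
-30843 - (-15459/o(-67, W(13)) + 19927/(-3058)) = -30843 - (-15459/(-255) + 19927/(-3058)) = -30843 - (-15459*(-1/255) + 19927*(-1/3058)) = -30843 - (5153/85 - 19927/3058) = -30843 - 1*14064079/259930 = -30843 - 14064079/259930 = -8031085069/259930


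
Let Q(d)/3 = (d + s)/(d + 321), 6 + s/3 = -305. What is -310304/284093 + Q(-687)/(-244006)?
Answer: -2309454211297/2114272095019 ≈ -1.0923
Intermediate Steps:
s = -933 (s = -18 + 3*(-305) = -18 - 915 = -933)
Q(d) = 3*(-933 + d)/(321 + d) (Q(d) = 3*((d - 933)/(d + 321)) = 3*((-933 + d)/(321 + d)) = 3*(-933 + d)/(321 + d))
-310304/284093 + Q(-687)/(-244006) = -310304/284093 + (3*(-933 - 687)/(321 - 687))/(-244006) = -310304*1/284093 + (3*(-1620)/(-366))*(-1/244006) = -310304/284093 + (3*(-1/366)*(-1620))*(-1/244006) = -310304/284093 + (810/61)*(-1/244006) = -310304/284093 - 405/7442183 = -2309454211297/2114272095019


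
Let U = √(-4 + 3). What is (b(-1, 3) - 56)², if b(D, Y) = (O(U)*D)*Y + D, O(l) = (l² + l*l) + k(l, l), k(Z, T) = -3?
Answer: 1764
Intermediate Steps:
U = I (U = √(-1) = I ≈ 1.0*I)
O(l) = -3 + 2*l² (O(l) = (l² + l*l) - 3 = (l² + l²) - 3 = 2*l² - 3 = -3 + 2*l²)
b(D, Y) = D - 5*D*Y (b(D, Y) = ((-3 + 2*I²)*D)*Y + D = ((-3 + 2*(-1))*D)*Y + D = ((-3 - 2)*D)*Y + D = (-5*D)*Y + D = -5*D*Y + D = D - 5*D*Y)
(b(-1, 3) - 56)² = (-(1 - 5*3) - 56)² = (-(1 - 15) - 56)² = (-1*(-14) - 56)² = (14 - 56)² = (-42)² = 1764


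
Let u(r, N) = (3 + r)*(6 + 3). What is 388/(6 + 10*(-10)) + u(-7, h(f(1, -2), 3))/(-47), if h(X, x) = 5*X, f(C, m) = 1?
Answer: -158/47 ≈ -3.3617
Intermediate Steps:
u(r, N) = 27 + 9*r (u(r, N) = (3 + r)*9 = 27 + 9*r)
388/(6 + 10*(-10)) + u(-7, h(f(1, -2), 3))/(-47) = 388/(6 + 10*(-10)) + (27 + 9*(-7))/(-47) = 388/(6 - 100) + (27 - 63)*(-1/47) = 388/(-94) - 36*(-1/47) = 388*(-1/94) + 36/47 = -194/47 + 36/47 = -158/47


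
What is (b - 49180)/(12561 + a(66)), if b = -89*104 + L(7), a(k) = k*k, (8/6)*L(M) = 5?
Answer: -233729/67668 ≈ -3.4541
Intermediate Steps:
L(M) = 15/4 (L(M) = (3/4)*5 = 15/4)
a(k) = k**2
b = -37009/4 (b = -89*104 + 15/4 = -9256 + 15/4 = -37009/4 ≈ -9252.3)
(b - 49180)/(12561 + a(66)) = (-37009/4 - 49180)/(12561 + 66**2) = -233729/(4*(12561 + 4356)) = -233729/4/16917 = -233729/4*1/16917 = -233729/67668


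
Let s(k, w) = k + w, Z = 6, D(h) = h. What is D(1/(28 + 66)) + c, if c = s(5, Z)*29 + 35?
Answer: 33277/94 ≈ 354.01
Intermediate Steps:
c = 354 (c = (5 + 6)*29 + 35 = 11*29 + 35 = 319 + 35 = 354)
D(1/(28 + 66)) + c = 1/(28 + 66) + 354 = 1/94 + 354 = 33277/94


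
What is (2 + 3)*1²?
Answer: 5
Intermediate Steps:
(2 + 3)*1² = 5*1 = 5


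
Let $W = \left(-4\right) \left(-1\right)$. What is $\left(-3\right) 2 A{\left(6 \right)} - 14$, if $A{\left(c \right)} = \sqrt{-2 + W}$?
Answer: $-14 - 6 \sqrt{2} \approx -22.485$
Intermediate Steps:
$W = 4$
$A{\left(c \right)} = \sqrt{2}$ ($A{\left(c \right)} = \sqrt{-2 + 4} = \sqrt{2}$)
$\left(-3\right) 2 A{\left(6 \right)} - 14 = \left(-3\right) 2 \sqrt{2} - 14 = - 6 \sqrt{2} - 14 = -14 - 6 \sqrt{2}$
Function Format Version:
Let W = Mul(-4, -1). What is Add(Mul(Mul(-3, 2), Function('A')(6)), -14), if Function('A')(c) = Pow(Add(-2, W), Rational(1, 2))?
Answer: Add(-14, Mul(-6, Pow(2, Rational(1, 2)))) ≈ -22.485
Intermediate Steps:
W = 4
Function('A')(c) = Pow(2, Rational(1, 2)) (Function('A')(c) = Pow(Add(-2, 4), Rational(1, 2)) = Pow(2, Rational(1, 2)))
Add(Mul(Mul(-3, 2), Function('A')(6)), -14) = Add(Mul(Mul(-3, 2), Pow(2, Rational(1, 2))), -14) = Add(Mul(-6, Pow(2, Rational(1, 2))), -14) = Add(-14, Mul(-6, Pow(2, Rational(1, 2))))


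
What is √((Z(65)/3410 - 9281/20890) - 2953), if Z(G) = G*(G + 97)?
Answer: I*√149713204130857290/7123490 ≈ 54.317*I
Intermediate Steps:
Z(G) = G*(97 + G)
√((Z(65)/3410 - 9281/20890) - 2953) = √(((65*(97 + 65))/3410 - 9281/20890) - 2953) = √(((65*162)*(1/3410) - 9281*1/20890) - 2953) = √((10530*(1/3410) - 9281/20890) - 2953) = √((1053/341 - 9281/20890) - 2953) = √(18832349/7123490 - 2953) = √(-21016833621/7123490) = I*√149713204130857290/7123490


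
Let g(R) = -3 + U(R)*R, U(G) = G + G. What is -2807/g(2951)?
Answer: -2807/17416799 ≈ -0.00016117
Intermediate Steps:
U(G) = 2*G
g(R) = -3 + 2*R² (g(R) = -3 + (2*R)*R = -3 + 2*R²)
-2807/g(2951) = -2807/(-3 + 2*2951²) = -2807/(-3 + 2*8708401) = -2807/(-3 + 17416802) = -2807/17416799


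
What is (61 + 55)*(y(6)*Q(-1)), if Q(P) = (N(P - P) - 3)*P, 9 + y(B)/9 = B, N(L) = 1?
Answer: -6264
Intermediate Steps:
y(B) = -81 + 9*B
Q(P) = -2*P (Q(P) = (1 - 3)*P = -2*P)
(61 + 55)*(y(6)*Q(-1)) = (61 + 55)*((-81 + 9*6)*(-2*(-1))) = 116*((-81 + 54)*2) = 116*(-27*2) = 116*(-54) = -6264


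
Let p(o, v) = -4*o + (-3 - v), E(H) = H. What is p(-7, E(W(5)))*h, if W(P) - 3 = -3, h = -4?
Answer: -100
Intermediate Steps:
W(P) = 0 (W(P) = 3 - 3 = 0)
p(o, v) = -3 - v - 4*o
p(-7, E(W(5)))*h = (-3 - 1*0 - 4*(-7))*(-4) = (-3 + 0 + 28)*(-4) = 25*(-4) = -100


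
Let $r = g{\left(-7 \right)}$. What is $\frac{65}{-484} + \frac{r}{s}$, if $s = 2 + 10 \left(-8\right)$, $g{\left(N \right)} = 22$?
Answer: $- \frac{7859}{18876} \approx -0.41635$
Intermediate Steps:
$s = -78$ ($s = 2 - 80 = -78$)
$r = 22$
$\frac{65}{-484} + \frac{r}{s} = \frac{65}{-484} + \frac{22}{-78} = 65 \left(- \frac{1}{484}\right) + 22 \left(- \frac{1}{78}\right) = - \frac{65}{484} - \frac{11}{39} = - \frac{7859}{18876}$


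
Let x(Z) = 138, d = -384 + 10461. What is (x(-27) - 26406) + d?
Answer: -16191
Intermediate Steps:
d = 10077
(x(-27) - 26406) + d = (138 - 26406) + 10077 = -26268 + 10077 = -16191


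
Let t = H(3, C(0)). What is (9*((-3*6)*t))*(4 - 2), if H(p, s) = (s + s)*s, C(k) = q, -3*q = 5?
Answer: -1800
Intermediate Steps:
q = -5/3 (q = -1/3*5 = -5/3 ≈ -1.6667)
C(k) = -5/3
H(p, s) = 2*s**2 (H(p, s) = (2*s)*s = 2*s**2)
t = 50/9 (t = 2*(-5/3)**2 = 2*(25/9) = 50/9 ≈ 5.5556)
(9*((-3*6)*t))*(4 - 2) = (9*(-3*6*(50/9)))*(4 - 2) = (9*(-18*50/9))*2 = (9*(-100))*2 = -900*2 = -1800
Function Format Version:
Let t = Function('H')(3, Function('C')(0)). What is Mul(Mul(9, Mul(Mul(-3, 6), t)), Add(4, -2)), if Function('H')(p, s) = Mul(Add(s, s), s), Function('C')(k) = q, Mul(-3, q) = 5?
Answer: -1800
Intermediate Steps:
q = Rational(-5, 3) (q = Mul(Rational(-1, 3), 5) = Rational(-5, 3) ≈ -1.6667)
Function('C')(k) = Rational(-5, 3)
Function('H')(p, s) = Mul(2, Pow(s, 2)) (Function('H')(p, s) = Mul(Mul(2, s), s) = Mul(2, Pow(s, 2)))
t = Rational(50, 9) (t = Mul(2, Pow(Rational(-5, 3), 2)) = Mul(2, Rational(25, 9)) = Rational(50, 9) ≈ 5.5556)
Mul(Mul(9, Mul(Mul(-3, 6), t)), Add(4, -2)) = Mul(Mul(9, Mul(Mul(-3, 6), Rational(50, 9))), Add(4, -2)) = Mul(Mul(9, Mul(-18, Rational(50, 9))), 2) = Mul(Mul(9, -100), 2) = Mul(-900, 2) = -1800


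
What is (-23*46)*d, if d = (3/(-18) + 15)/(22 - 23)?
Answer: 47081/3 ≈ 15694.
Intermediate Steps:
d = -89/6 (d = (3*(-1/18) + 15)/(-1) = (-⅙ + 15)*(-1) = (89/6)*(-1) = -89/6 ≈ -14.833)
(-23*46)*d = -23*46*(-89/6) = -1058*(-89/6) = 47081/3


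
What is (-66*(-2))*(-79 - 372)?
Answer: -59532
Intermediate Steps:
(-66*(-2))*(-79 - 372) = 132*(-451) = -59532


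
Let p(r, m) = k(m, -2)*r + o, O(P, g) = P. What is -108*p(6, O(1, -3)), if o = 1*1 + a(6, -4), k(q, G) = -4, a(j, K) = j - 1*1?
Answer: 1944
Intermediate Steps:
a(j, K) = -1 + j (a(j, K) = j - 1 = -1 + j)
o = 6 (o = 1*1 + (-1 + 6) = 1 + 5 = 6)
p(r, m) = 6 - 4*r (p(r, m) = -4*r + 6 = 6 - 4*r)
-108*p(6, O(1, -3)) = -108*(6 - 4*6) = -108*(6 - 24) = -108*(-18) = 1944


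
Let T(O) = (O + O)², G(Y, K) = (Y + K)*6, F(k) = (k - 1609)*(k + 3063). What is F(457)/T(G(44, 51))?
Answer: -5632/1805 ≈ -3.1202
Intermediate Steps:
F(k) = (-1609 + k)*(3063 + k)
G(Y, K) = 6*K + 6*Y (G(Y, K) = (K + Y)*6 = 6*K + 6*Y)
T(O) = 4*O² (T(O) = (2*O)² = 4*O²)
F(457)/T(G(44, 51)) = (-4928367 + 457² + 1454*457)/((4*(6*51 + 6*44)²)) = (-4928367 + 208849 + 664478)/((4*(306 + 264)²)) = -4055040/(4*570²) = -4055040/(4*324900) = -4055040/1299600 = -4055040*1/1299600 = -5632/1805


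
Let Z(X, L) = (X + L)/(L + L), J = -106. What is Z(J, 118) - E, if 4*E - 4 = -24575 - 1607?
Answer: 772257/118 ≈ 6544.5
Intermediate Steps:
Z(X, L) = (L + X)/(2*L) (Z(X, L) = (L + X)/((2*L)) = (L + X)*(1/(2*L)) = (L + X)/(2*L))
E = -13089/2 (E = 1 + (-24575 - 1607)/4 = 1 + (¼)*(-26182) = 1 - 13091/2 = -13089/2 ≈ -6544.5)
Z(J, 118) - E = (½)*(118 - 106)/118 - 1*(-13089/2) = (½)*(1/118)*12 + 13089/2 = 3/59 + 13089/2 = 772257/118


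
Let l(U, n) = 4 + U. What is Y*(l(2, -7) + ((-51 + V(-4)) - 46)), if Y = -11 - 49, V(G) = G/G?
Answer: 5400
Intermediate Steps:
V(G) = 1
Y = -60
Y*(l(2, -7) + ((-51 + V(-4)) - 46)) = -60*((4 + 2) + ((-51 + 1) - 46)) = -60*(6 + (-50 - 46)) = -60*(6 - 96) = -60*(-90) = 5400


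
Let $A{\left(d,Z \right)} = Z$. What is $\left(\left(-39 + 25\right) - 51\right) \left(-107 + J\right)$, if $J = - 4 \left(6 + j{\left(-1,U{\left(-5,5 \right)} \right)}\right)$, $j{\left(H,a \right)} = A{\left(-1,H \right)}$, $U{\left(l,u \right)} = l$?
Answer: $8255$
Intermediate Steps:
$j{\left(H,a \right)} = H$
$J = -20$ ($J = - 4 \left(6 - 1\right) = \left(-4\right) 5 = -20$)
$\left(\left(-39 + 25\right) - 51\right) \left(-107 + J\right) = \left(\left(-39 + 25\right) - 51\right) \left(-107 - 20\right) = \left(-14 - 51\right) \left(-127\right) = \left(-65\right) \left(-127\right) = 8255$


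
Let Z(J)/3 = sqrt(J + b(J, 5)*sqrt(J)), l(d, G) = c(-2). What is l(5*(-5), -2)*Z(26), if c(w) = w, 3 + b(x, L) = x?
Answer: -6*sqrt(26 + 23*sqrt(26)) ≈ -71.819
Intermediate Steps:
b(x, L) = -3 + x
l(d, G) = -2
Z(J) = 3*sqrt(J + sqrt(J)*(-3 + J)) (Z(J) = 3*sqrt(J + (-3 + J)*sqrt(J)) = 3*sqrt(J + sqrt(J)*(-3 + J)))
l(5*(-5), -2)*Z(26) = -6*sqrt(26 + sqrt(26)*(-3 + 26)) = -6*sqrt(26 + sqrt(26)*23) = -6*sqrt(26 + 23*sqrt(26))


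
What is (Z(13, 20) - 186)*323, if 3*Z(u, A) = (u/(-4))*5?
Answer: -741931/12 ≈ -61828.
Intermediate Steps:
Z(u, A) = -5*u/12 (Z(u, A) = ((u/(-4))*5)/3 = (-u/4*5)/3 = (-5*u/4)/3 = -5*u/12)
(Z(13, 20) - 186)*323 = (-5/12*13 - 186)*323 = (-65/12 - 186)*323 = -2297/12*323 = -741931/12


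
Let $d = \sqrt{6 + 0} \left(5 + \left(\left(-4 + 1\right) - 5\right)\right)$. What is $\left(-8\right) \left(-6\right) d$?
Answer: $- 144 \sqrt{6} \approx -352.73$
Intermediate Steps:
$d = - 3 \sqrt{6}$ ($d = \sqrt{6} \left(5 - 8\right) = \sqrt{6} \left(-3\right) = - 3 \sqrt{6} \approx -7.3485$)
$\left(-8\right) \left(-6\right) d = \left(-8\right) \left(-6\right) \left(- 3 \sqrt{6}\right) = 48 \left(- 3 \sqrt{6}\right) = - 144 \sqrt{6}$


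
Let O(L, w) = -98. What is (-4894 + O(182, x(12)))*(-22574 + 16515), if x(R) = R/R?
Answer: 30246528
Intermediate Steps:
x(R) = 1
(-4894 + O(182, x(12)))*(-22574 + 16515) = (-4894 - 98)*(-22574 + 16515) = -4992*(-6059) = 30246528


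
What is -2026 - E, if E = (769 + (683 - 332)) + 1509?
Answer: -4655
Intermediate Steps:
E = 2629 (E = (769 + 351) + 1509 = 1120 + 1509 = 2629)
-2026 - E = -2026 - 1*2629 = -2026 - 2629 = -4655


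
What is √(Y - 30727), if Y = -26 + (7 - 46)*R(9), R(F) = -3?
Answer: 6*I*√851 ≈ 175.03*I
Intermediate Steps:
Y = 91 (Y = -26 + (7 - 46)*(-3) = -26 - 39*(-3) = -26 + 117 = 91)
√(Y - 30727) = √(91 - 30727) = √(-30636) = 6*I*√851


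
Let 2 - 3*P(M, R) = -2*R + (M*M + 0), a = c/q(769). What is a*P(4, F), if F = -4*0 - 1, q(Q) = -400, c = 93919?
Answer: 93919/75 ≈ 1252.3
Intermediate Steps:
F = -1 (F = 0 - 1 = -1)
a = -93919/400 (a = 93919/(-400) = 93919*(-1/400) = -93919/400 ≈ -234.80)
P(M, R) = ⅔ - M²/3 + 2*R/3 (P(M, R) = ⅔ - (-2*R + (M*M + 0))/3 = ⅔ - (-2*R + (M² + 0))/3 = ⅔ - (-2*R + M²)/3 = ⅔ - (M² - 2*R)/3 = ⅔ + (-M²/3 + 2*R/3) = ⅔ - M²/3 + 2*R/3)
a*P(4, F) = -93919*(⅔ - ⅓*4² + (⅔)*(-1))/400 = -93919*(⅔ - ⅓*16 - ⅔)/400 = -93919*(⅔ - 16/3 - ⅔)/400 = -93919/400*(-16/3) = 93919/75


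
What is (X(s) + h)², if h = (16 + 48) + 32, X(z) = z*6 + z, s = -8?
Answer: 1600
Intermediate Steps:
X(z) = 7*z (X(z) = 6*z + z = 7*z)
h = 96 (h = 64 + 32 = 96)
(X(s) + h)² = (7*(-8) + 96)² = (-56 + 96)² = 40² = 1600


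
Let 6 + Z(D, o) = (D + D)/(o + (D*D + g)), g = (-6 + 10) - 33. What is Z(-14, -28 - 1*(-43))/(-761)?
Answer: 80/9893 ≈ 0.0080865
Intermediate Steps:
g = -29 (g = 4 - 33 = -29)
Z(D, o) = -6 + 2*D/(-29 + o + D²) (Z(D, o) = -6 + (D + D)/(o + (D*D - 29)) = -6 + (2*D)/(o + (D² - 29)) = -6 + (2*D)/(o + (-29 + D²)) = -6 + (2*D)/(-29 + o + D²) = -6 + 2*D/(-29 + o + D²))
Z(-14, -28 - 1*(-43))/(-761) = (2*(87 - 14 - 3*(-28 - 1*(-43)) - 3*(-14)²)/(-29 + (-28 - 1*(-43)) + (-14)²))/(-761) = (2*(87 - 14 - 3*(-28 + 43) - 3*196)/(-29 + (-28 + 43) + 196))*(-1/761) = (2*(87 - 14 - 3*15 - 588)/(-29 + 15 + 196))*(-1/761) = (2*(87 - 14 - 45 - 588)/182)*(-1/761) = (2*(1/182)*(-560))*(-1/761) = -80/13*(-1/761) = 80/9893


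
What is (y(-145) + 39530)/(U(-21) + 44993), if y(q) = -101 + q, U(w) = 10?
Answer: 5612/6429 ≈ 0.87292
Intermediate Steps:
(y(-145) + 39530)/(U(-21) + 44993) = ((-101 - 145) + 39530)/(10 + 44993) = (-246 + 39530)/45003 = 39284*(1/45003) = 5612/6429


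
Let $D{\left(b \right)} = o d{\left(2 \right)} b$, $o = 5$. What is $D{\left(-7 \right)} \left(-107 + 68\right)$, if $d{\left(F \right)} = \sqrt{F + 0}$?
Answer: $1365 \sqrt{2} \approx 1930.4$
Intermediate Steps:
$d{\left(F \right)} = \sqrt{F}$
$D{\left(b \right)} = 5 b \sqrt{2}$ ($D{\left(b \right)} = 5 \sqrt{2} b = 5 b \sqrt{2}$)
$D{\left(-7 \right)} \left(-107 + 68\right) = 5 \left(-7\right) \sqrt{2} \left(-107 + 68\right) = - 35 \sqrt{2} \left(-39\right) = 1365 \sqrt{2}$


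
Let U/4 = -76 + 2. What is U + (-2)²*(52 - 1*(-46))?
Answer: 96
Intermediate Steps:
U = -296 (U = 4*(-76 + 2) = 4*(-74) = -296)
U + (-2)²*(52 - 1*(-46)) = -296 + (-2)²*(52 - 1*(-46)) = -296 + 4*(52 + 46) = -296 + 4*98 = -296 + 392 = 96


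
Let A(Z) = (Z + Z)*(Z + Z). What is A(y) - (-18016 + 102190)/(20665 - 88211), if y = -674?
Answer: 61369095479/33773 ≈ 1.8171e+6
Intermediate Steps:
A(Z) = 4*Z² (A(Z) = (2*Z)*(2*Z) = 4*Z²)
A(y) - (-18016 + 102190)/(20665 - 88211) = 4*(-674)² - (-18016 + 102190)/(20665 - 88211) = 4*454276 - 84174/(-67546) = 1817104 - 84174*(-1)/67546 = 1817104 - 1*(-42087/33773) = 1817104 + 42087/33773 = 61369095479/33773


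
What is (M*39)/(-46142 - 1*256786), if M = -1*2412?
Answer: 7839/25244 ≈ 0.31053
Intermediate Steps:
M = -2412
(M*39)/(-46142 - 1*256786) = (-2412*39)/(-46142 - 1*256786) = -94068/(-46142 - 256786) = -94068/(-302928) = -94068*(-1/302928) = 7839/25244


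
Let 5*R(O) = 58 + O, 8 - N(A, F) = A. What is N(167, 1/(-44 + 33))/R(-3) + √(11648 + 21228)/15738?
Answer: -159/11 + √8219/7869 ≈ -14.443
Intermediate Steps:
N(A, F) = 8 - A
R(O) = 58/5 + O/5 (R(O) = (58 + O)/5 = 58/5 + O/5)
N(167, 1/(-44 + 33))/R(-3) + √(11648 + 21228)/15738 = (8 - 1*167)/(58/5 + (⅕)*(-3)) + √(11648 + 21228)/15738 = (8 - 167)/(58/5 - ⅗) + √32876*(1/15738) = -159/11 + (2*√8219)*(1/15738) = -159*1/11 + √8219/7869 = -159/11 + √8219/7869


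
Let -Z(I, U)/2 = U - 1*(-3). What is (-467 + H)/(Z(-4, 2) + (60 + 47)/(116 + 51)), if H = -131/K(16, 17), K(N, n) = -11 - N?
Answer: 2083826/42201 ≈ 49.379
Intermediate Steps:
Z(I, U) = -6 - 2*U (Z(I, U) = -2*(U - 1*(-3)) = -2*(U + 3) = -2*(3 + U) = -6 - 2*U)
H = 131/27 (H = -131/(-11 - 1*16) = -131/(-11 - 16) = -131/(-27) = -131*(-1/27) = 131/27 ≈ 4.8519)
(-467 + H)/(Z(-4, 2) + (60 + 47)/(116 + 51)) = (-467 + 131/27)/((-6 - 2*2) + (60 + 47)/(116 + 51)) = -12478/(27*((-6 - 4) + 107/167)) = -12478/(27*(-10 + 107*(1/167))) = -12478/(27*(-10 + 107/167)) = -12478/(27*(-1563/167)) = -12478/27*(-167/1563) = 2083826/42201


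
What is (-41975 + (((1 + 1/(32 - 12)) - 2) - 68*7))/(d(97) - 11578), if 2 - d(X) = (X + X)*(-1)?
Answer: 283013/75880 ≈ 3.7297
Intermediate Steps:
d(X) = 2 + 2*X (d(X) = 2 - (X + X)*(-1) = 2 - 2*X*(-1) = 2 - (-2)*X = 2 + 2*X)
(-41975 + (((1 + 1/(32 - 12)) - 2) - 68*7))/(d(97) - 11578) = (-41975 + (((1 + 1/(32 - 12)) - 2) - 68*7))/((2 + 2*97) - 11578) = (-41975 + (((1 + 1/20) - 2) - 476))/((2 + 194) - 11578) = (-41975 + (((1 + 1/20) - 2) - 476))/(196 - 11578) = (-41975 + ((21/20 - 2) - 476))/(-11382) = (-41975 + (-19/20 - 476))*(-1/11382) = (-41975 - 9539/20)*(-1/11382) = -849039/20*(-1/11382) = 283013/75880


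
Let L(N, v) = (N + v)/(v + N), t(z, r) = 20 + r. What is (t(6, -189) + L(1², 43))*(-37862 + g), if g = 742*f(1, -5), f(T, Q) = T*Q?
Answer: 6984096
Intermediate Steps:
f(T, Q) = Q*T
g = -3710 (g = 742*(-5*1) = 742*(-5) = -3710)
L(N, v) = 1 (L(N, v) = (N + v)/(N + v) = 1)
(t(6, -189) + L(1², 43))*(-37862 + g) = ((20 - 189) + 1)*(-37862 - 3710) = (-169 + 1)*(-41572) = -168*(-41572) = 6984096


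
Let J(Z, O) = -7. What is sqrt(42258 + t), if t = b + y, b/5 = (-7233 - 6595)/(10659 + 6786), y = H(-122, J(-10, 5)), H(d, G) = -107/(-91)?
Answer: sqrt(4259562684159783)/317499 ≈ 205.56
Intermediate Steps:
H(d, G) = 107/91 (H(d, G) = -107*(-1/91) = 107/91)
y = 107/91 ≈ 1.1758
b = -13828/3489 (b = 5*((-7233 - 6595)/(10659 + 6786)) = 5*(-13828/17445) = -13828/3489 ≈ -3.9633)
t = -885025/317499 (t = -13828/3489 + 107/91 = -885025/317499 ≈ -2.7875)
sqrt(42258 + t) = sqrt(42258 - 885025/317499) = sqrt(13415987717/317499) = sqrt(4259562684159783)/317499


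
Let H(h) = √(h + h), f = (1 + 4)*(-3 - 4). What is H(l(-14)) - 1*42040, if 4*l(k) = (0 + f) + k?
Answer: -42040 + 7*I*√2/2 ≈ -42040.0 + 4.9497*I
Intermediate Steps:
f = -35 (f = 5*(-7) = -35)
l(k) = -35/4 + k/4 (l(k) = ((0 - 35) + k)/4 = (-35 + k)/4 = -35/4 + k/4)
H(h) = √2*√h (H(h) = √(2*h) = √2*√h)
H(l(-14)) - 1*42040 = √2*√(-35/4 + (¼)*(-14)) - 1*42040 = √2*√(-35/4 - 7/2) - 42040 = √2*√(-49/4) - 42040 = √2*(7*I/2) - 42040 = 7*I*√2/2 - 42040 = -42040 + 7*I*√2/2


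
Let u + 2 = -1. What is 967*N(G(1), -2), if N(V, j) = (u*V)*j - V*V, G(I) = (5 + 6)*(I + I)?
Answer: -340384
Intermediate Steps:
u = -3 (u = -2 - 1 = -3)
G(I) = 22*I (G(I) = 11*(2*I) = 22*I)
N(V, j) = -V² - 3*V*j (N(V, j) = (-3*V)*j - V*V = -3*V*j - V² = -V² - 3*V*j)
967*N(G(1), -2) = 967*(-22*1*(22*1 + 3*(-2))) = 967*(-1*22*(22 - 6)) = 967*(-1*22*16) = 967*(-352) = -340384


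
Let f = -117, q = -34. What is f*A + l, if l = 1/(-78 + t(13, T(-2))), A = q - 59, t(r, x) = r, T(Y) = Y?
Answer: 707264/65 ≈ 10881.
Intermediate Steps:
A = -93 (A = -34 - 59 = -93)
l = -1/65 (l = 1/(-78 + 13) = 1/(-65) = -1/65 ≈ -0.015385)
f*A + l = -117*(-93) - 1/65 = 10881 - 1/65 = 707264/65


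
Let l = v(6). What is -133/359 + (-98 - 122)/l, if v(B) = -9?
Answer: 77783/3231 ≈ 24.074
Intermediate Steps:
l = -9
-133/359 + (-98 - 122)/l = -133/359 + (-98 - 122)/(-9) = -133*1/359 - 220*(-⅑) = -133/359 + 220/9 = 77783/3231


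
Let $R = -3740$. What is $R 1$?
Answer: $-3740$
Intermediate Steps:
$R 1 = \left(-3740\right) 1 = -3740$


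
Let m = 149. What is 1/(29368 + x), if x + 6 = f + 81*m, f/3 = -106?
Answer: 1/41113 ≈ 2.4323e-5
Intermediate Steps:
f = -318 (f = 3*(-106) = -318)
x = 11745 (x = -6 + (-318 + 81*149) = -6 + (-318 + 12069) = -6 + 11751 = 11745)
1/(29368 + x) = 1/(29368 + 11745) = 1/41113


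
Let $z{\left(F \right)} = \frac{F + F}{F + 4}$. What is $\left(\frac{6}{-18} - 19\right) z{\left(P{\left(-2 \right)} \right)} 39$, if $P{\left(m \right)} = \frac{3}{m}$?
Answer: $\frac{4524}{5} \approx 904.8$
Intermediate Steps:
$z{\left(F \right)} = \frac{2 F}{4 + F}$
$\left(\frac{6}{-18} - 19\right) z{\left(P{\left(-2 \right)} \right)} 39 = \left(\frac{6}{-18} - 19\right) \frac{2 \frac{3}{-2}}{4 + \frac{3}{-2}} \cdot 39 = \left(6 \left(- \frac{1}{18}\right) - 19\right) \frac{2 \cdot 3 \left(- \frac{1}{2}\right)}{4 + 3 \left(- \frac{1}{2}\right)} 39 = \left(- \frac{1}{3} - 19\right) 2 \left(- \frac{3}{2}\right) \frac{1}{4 - \frac{3}{2}} \cdot 39 = - \frac{58 \cdot 2 \left(- \frac{3}{2}\right) \frac{1}{\frac{5}{2}}}{3} \cdot 39 = - \frac{58 \cdot 2 \left(- \frac{3}{2}\right) \frac{2}{5}}{3} \cdot 39 = \left(- \frac{58}{3}\right) \left(- \frac{6}{5}\right) 39 = \frac{116}{5} \cdot 39 = \frac{4524}{5}$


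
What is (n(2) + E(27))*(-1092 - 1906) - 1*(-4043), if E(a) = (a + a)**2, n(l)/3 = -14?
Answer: -8612209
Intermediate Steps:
n(l) = -42 (n(l) = 3*(-14) = -42)
E(a) = 4*a**2 (E(a) = (2*a)**2 = 4*a**2)
(n(2) + E(27))*(-1092 - 1906) - 1*(-4043) = (-42 + 4*27**2)*(-1092 - 1906) - 1*(-4043) = (-42 + 4*729)*(-2998) + 4043 = (-42 + 2916)*(-2998) + 4043 = 2874*(-2998) + 4043 = -8616252 + 4043 = -8612209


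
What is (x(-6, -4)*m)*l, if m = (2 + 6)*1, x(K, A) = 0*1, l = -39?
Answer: 0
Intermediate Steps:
x(K, A) = 0
m = 8 (m = 8*1 = 8)
(x(-6, -4)*m)*l = (0*8)*(-39) = 0*(-39) = 0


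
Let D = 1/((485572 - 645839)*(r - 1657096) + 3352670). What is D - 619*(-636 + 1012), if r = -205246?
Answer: -69468339408868095/298475317984 ≈ -2.3274e+5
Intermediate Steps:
D = 1/298475317984 (D = 1/((485572 - 645839)*(-205246 - 1657096) + 3352670) = 1/(-160267*(-1862342) + 3352670) = 1/(298471965314 + 3352670) = 1/298475317984 ≈ 3.3504e-12)
D - 619*(-636 + 1012) = 1/298475317984 - 619*(-636 + 1012) = 1/298475317984 - 619*376 = 1/298475317984 - 232744 = -69468339408868095/298475317984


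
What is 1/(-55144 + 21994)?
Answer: -1/33150 ≈ -3.0166e-5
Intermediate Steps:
1/(-55144 + 21994) = 1/(-33150) = -1/33150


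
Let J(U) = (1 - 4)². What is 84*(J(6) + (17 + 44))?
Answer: 5880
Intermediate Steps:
J(U) = 9 (J(U) = (-3)² = 9)
84*(J(6) + (17 + 44)) = 84*(9 + (17 + 44)) = 84*(9 + 61) = 84*70 = 5880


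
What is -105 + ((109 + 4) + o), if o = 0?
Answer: 8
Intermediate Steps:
-105 + ((109 + 4) + o) = -105 + ((109 + 4) + 0) = -105 + (113 + 0) = -105 + 113 = 8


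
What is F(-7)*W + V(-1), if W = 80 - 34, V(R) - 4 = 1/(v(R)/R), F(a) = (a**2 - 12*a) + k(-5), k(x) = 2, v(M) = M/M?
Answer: 6213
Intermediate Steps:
v(M) = 1
F(a) = 2 + a**2 - 12*a (F(a) = (a**2 - 12*a) + 2 = 2 + a**2 - 12*a)
V(R) = 4 + R (V(R) = 4 + 1/(1/R) = 4 + R)
W = 46
F(-7)*W + V(-1) = (2 + (-7)**2 - 12*(-7))*46 + (4 - 1) = (2 + 49 + 84)*46 + 3 = 135*46 + 3 = 6210 + 3 = 6213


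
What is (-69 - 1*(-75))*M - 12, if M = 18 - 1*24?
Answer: -48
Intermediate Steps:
M = -6 (M = 18 - 24 = -6)
(-69 - 1*(-75))*M - 12 = (-69 - 1*(-75))*(-6) - 12 = (-69 + 75)*(-6) - 12 = 6*(-6) - 12 = -36 - 12 = -48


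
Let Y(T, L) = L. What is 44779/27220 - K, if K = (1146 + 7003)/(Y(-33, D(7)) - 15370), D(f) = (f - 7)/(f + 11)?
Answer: 3138169/1442660 ≈ 2.1753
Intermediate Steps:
D(f) = (-7 + f)/(11 + f)
K = -281/530 (K = (1146 + 7003)/((-7 + 7)/(11 + 7) - 15370) = 8149/(0/18 - 15370) = 8149/((1/18)*0 - 15370) = 8149/(0 - 15370) = 8149/(-15370) = 8149*(-1/15370) = -281/530 ≈ -0.53019)
44779/27220 - K = 44779/27220 - 1*(-281/530) = 44779*(1/27220) + 281/530 = 44779/27220 + 281/530 = 3138169/1442660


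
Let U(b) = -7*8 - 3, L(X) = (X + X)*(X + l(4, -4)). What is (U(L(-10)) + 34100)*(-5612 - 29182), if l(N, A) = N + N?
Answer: -1184422554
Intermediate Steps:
l(N, A) = 2*N
L(X) = 2*X*(8 + X) (L(X) = (X + X)*(X + 2*4) = (2*X)*(X + 8) = (2*X)*(8 + X) = 2*X*(8 + X))
U(b) = -59 (U(b) = -56 - 3 = -59)
(U(L(-10)) + 34100)*(-5612 - 29182) = (-59 + 34100)*(-5612 - 29182) = 34041*(-34794) = -1184422554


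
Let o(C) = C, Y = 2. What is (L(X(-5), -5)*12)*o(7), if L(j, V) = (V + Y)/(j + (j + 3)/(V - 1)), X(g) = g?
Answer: 54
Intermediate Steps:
L(j, V) = (2 + V)/(j + (3 + j)/(-1 + V)) (L(j, V) = (V + 2)/(j + (j + 3)/(V - 1)) = (2 + V)/(j + (3 + j)/(-1 + V)))
(L(X(-5), -5)*12)*o(7) = (((-2 - 5 + (-5)**2)/(3 - 5*(-5)))*12)*7 = (((-2 - 5 + 25)/(3 + 25))*12)*7 = ((18/28)*12)*7 = (((1/28)*18)*12)*7 = ((9/14)*12)*7 = (54/7)*7 = 54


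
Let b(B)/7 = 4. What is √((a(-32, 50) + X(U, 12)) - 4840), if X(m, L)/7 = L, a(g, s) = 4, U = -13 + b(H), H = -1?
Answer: 12*I*√33 ≈ 68.935*I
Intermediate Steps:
b(B) = 28 (b(B) = 7*4 = 28)
U = 15 (U = -13 + 28 = 15)
X(m, L) = 7*L
√((a(-32, 50) + X(U, 12)) - 4840) = √((4 + 7*12) - 4840) = √((4 + 84) - 4840) = √(88 - 4840) = √(-4752) = 12*I*√33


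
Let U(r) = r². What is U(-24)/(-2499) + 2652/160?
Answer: 544599/33320 ≈ 16.345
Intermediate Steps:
U(-24)/(-2499) + 2652/160 = (-24)²/(-2499) + 2652/160 = 576*(-1/2499) + 2652*(1/160) = -192/833 + 663/40 = 544599/33320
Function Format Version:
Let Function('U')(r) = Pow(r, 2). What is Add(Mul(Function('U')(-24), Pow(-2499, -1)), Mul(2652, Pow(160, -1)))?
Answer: Rational(544599, 33320) ≈ 16.345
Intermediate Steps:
Add(Mul(Function('U')(-24), Pow(-2499, -1)), Mul(2652, Pow(160, -1))) = Add(Mul(Pow(-24, 2), Pow(-2499, -1)), Mul(2652, Pow(160, -1))) = Add(Mul(576, Rational(-1, 2499)), Mul(2652, Rational(1, 160))) = Add(Rational(-192, 833), Rational(663, 40)) = Rational(544599, 33320)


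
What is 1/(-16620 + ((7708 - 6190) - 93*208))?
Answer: -1/34446 ≈ -2.9031e-5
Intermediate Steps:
1/(-16620 + ((7708 - 6190) - 93*208)) = 1/(-16620 + (1518 - 19344)) = 1/(-16620 - 17826) = 1/(-34446) = -1/34446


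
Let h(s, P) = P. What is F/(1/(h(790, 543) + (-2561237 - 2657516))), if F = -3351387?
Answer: 17488241157270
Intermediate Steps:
F/(1/(h(790, 543) + (-2561237 - 2657516))) = -3351387/(1/(543 + (-2561237 - 2657516))) = -3351387/(1/(543 - 5218753)) = -3351387/(1/(-5218210)) = -3351387/(-1/5218210) = -3351387*(-5218210) = 17488241157270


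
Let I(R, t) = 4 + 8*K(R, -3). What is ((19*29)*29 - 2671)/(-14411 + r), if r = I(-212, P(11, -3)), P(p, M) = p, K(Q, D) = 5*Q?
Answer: -4436/7629 ≈ -0.58147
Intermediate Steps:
I(R, t) = 4 + 40*R (I(R, t) = 4 + 8*(5*R) = 4 + 40*R)
r = -8476 (r = 4 + 40*(-212) = 4 - 8480 = -8476)
((19*29)*29 - 2671)/(-14411 + r) = ((19*29)*29 - 2671)/(-14411 - 8476) = (551*29 - 2671)/(-22887) = (15979 - 2671)*(-1/22887) = 13308*(-1/22887) = -4436/7629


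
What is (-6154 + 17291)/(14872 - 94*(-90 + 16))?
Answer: 11137/21828 ≈ 0.51022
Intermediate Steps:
(-6154 + 17291)/(14872 - 94*(-90 + 16)) = 11137/(14872 - 94*(-74)) = 11137/(14872 + 6956) = 11137/21828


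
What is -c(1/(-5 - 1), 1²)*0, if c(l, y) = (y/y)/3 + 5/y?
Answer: 0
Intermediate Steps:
c(l, y) = ⅓ + 5/y (c(l, y) = 1*(⅓) + 5/y = ⅓ + 5/y)
-c(1/(-5 - 1), 1²)*0 = -(15 + 1²)/(3*(1²))*0 = -(15 + 1)/(3*1)*0 = -16/3*0 = 0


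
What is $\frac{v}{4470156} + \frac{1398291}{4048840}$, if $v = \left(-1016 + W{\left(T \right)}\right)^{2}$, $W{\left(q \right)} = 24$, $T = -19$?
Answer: $\frac{2558724147289}{4524736604760} \approx 0.5655$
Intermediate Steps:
$v = 984064$ ($v = \left(-1016 + 24\right)^{2} = \left(-992\right)^{2} = 984064$)
$\frac{v}{4470156} + \frac{1398291}{4048840} = \frac{984064}{4470156} + \frac{1398291}{4048840} = 984064 \cdot \frac{1}{4470156} + 1398291 \cdot \frac{1}{4048840} = \frac{246016}{1117539} + \frac{1398291}{4048840} = \frac{2558724147289}{4524736604760}$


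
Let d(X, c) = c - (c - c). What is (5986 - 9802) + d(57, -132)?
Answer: -3948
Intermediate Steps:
d(X, c) = c (d(X, c) = c - 1*0 = c + 0 = c)
(5986 - 9802) + d(57, -132) = (5986 - 9802) - 132 = -3816 - 132 = -3948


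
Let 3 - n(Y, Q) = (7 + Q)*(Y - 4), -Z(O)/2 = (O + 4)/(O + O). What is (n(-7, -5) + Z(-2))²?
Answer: 676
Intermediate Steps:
Z(O) = -(4 + O)/O (Z(O) = -2*(O + 4)/(O + O) = -2*(4 + O)/(2*O) = -2*(4 + O)*1/(2*O) = -(4 + O)/O)
n(Y, Q) = 3 - (-4 + Y)*(7 + Q) (n(Y, Q) = 3 - (7 + Q)*(Y - 4) = 3 - (7 + Q)*(-4 + Y) = 3 - (-4 + Y)*(7 + Q))
(n(-7, -5) + Z(-2))² = ((31 - 7*(-7) + 4*(-5) - 1*(-5)*(-7)) + (-4 - 1*(-2))/(-2))² = ((31 + 49 - 20 - 35) - (-4 + 2)/2)² = (25 - ½*(-2))² = (25 + 1)² = 26² = 676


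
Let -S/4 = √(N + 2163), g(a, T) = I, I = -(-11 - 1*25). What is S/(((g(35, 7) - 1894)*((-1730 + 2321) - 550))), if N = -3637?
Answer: 2*I*√1474/38089 ≈ 0.0020159*I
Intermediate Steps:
I = 36 (I = -(-11 - 25) = -1*(-36) = 36)
g(a, T) = 36
S = -4*I*√1474 (S = -4*√(-3637 + 2163) = -4*I*√1474 ≈ -153.57*I)
S/(((g(35, 7) - 1894)*((-1730 + 2321) - 550))) = (-4*I*√1474)/(((36 - 1894)*((-1730 + 2321) - 550))) = (-4*I*√1474)/((-1858*(591 - 550))) = (-4*I*√1474)/((-1858*41)) = -4*I*√1474/(-76178) = -4*I*√1474*(-1/76178) = 2*I*√1474/38089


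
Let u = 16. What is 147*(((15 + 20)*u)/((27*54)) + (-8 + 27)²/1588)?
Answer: 34682641/385884 ≈ 89.878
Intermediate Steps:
147*(((15 + 20)*u)/((27*54)) + (-8 + 27)²/1588) = 147*(((15 + 20)*16)/((27*54)) + (-8 + 27)²/1588) = 147*((35*16)/1458 + 19²*(1/1588)) = 147*(560*(1/1458) + 361*(1/1588)) = 147*(280/729 + 361/1588) = 147*(707809/1157652) = 34682641/385884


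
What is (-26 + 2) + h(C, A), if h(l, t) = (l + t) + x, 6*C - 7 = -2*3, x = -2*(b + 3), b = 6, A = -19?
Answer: -365/6 ≈ -60.833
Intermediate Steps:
x = -18 (x = -2*(6 + 3) = -2*9 = -18)
C = ⅙ (C = 7/6 + (-2*3)/6 = 7/6 + (⅙)*(-6) = 7/6 - 1 = ⅙ ≈ 0.16667)
h(l, t) = -18 + l + t (h(l, t) = (l + t) - 18 = -18 + l + t)
(-26 + 2) + h(C, A) = (-26 + 2) + (-18 + ⅙ - 19) = -24 - 221/6 = -365/6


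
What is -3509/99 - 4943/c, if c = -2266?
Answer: -678367/20394 ≈ -33.263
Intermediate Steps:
-3509/99 - 4943/c = -3509/99 - 4943/(-2266) = -3509*1/99 - 4943*(-1/2266) = -319/9 + 4943/2266 = -678367/20394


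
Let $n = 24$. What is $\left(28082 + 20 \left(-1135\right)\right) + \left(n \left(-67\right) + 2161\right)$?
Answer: $5935$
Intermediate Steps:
$\left(28082 + 20 \left(-1135\right)\right) + \left(n \left(-67\right) + 2161\right) = \left(28082 + 20 \left(-1135\right)\right) + \left(24 \left(-67\right) + 2161\right) = \left(28082 - 22700\right) + \left(-1608 + 2161\right) = 5382 + 553 = 5935$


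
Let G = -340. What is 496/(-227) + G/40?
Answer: -4851/454 ≈ -10.685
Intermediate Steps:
496/(-227) + G/40 = 496/(-227) - 340/40 = 496*(-1/227) - 340*1/40 = -496/227 - 17/2 = -4851/454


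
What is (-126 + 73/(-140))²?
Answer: 313750369/19600 ≈ 16008.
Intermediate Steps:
(-126 + 73/(-140))² = (-126 + 73*(-1/140))² = (-126 - 73/140)² = (-17713/140)² = 313750369/19600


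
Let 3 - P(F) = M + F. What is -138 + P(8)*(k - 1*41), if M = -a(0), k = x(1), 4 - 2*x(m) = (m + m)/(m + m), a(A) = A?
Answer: 119/2 ≈ 59.500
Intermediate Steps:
x(m) = 3/2 (x(m) = 2 - (m + m)/(2*(m + m)) = 2 - 2*m/(2*(2*m)) = 2 - 2*m*1/(2*m)/2 = 2 - 1/2*1 = 2 - 1/2 = 3/2)
k = 3/2 ≈ 1.5000
M = 0 (M = -1*0 = 0)
P(F) = 3 - F (P(F) = 3 - (0 + F) = 3 - F)
-138 + P(8)*(k - 1*41) = -138 + (3 - 1*8)*(3/2 - 1*41) = -138 + (3 - 8)*(3/2 - 41) = -138 - 5*(-79/2) = -138 + 395/2 = 119/2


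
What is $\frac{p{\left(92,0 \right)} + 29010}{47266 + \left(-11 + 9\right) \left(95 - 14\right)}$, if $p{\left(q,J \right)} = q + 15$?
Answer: $\frac{29117}{47104} \approx 0.61814$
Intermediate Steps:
$p{\left(q,J \right)} = 15 + q$
$\frac{p{\left(92,0 \right)} + 29010}{47266 + \left(-11 + 9\right) \left(95 - 14\right)} = \frac{\left(15 + 92\right) + 29010}{47266 + \left(-11 + 9\right) \left(95 - 14\right)} = \frac{107 + 29010}{47266 - 162} = \frac{29117}{47266 - 162} = \frac{29117}{47104}$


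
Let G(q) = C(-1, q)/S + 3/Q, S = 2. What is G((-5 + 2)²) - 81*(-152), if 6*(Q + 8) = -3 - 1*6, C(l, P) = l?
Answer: 467825/38 ≈ 12311.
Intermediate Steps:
Q = -19/2 (Q = -8 + (-3 - 1*6)/6 = -8 + (-3 - 6)/6 = -8 + (⅙)*(-9) = -8 - 3/2 = -19/2 ≈ -9.5000)
G(q) = -31/38 (G(q) = -1/2 + 3/(-19/2) = -1*½ + 3*(-2/19) = -½ - 6/19 = -31/38)
G((-5 + 2)²) - 81*(-152) = -31/38 - 81*(-152) = -31/38 + 12312 = 467825/38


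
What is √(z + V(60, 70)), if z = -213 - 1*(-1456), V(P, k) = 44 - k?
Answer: √1217 ≈ 34.885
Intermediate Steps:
z = 1243 (z = -213 + 1456 = 1243)
√(z + V(60, 70)) = √(1243 + (44 - 1*70)) = √(1243 + (44 - 70)) = √(1243 - 26) = √1217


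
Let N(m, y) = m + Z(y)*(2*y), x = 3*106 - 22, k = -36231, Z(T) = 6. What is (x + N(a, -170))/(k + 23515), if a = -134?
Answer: 939/6358 ≈ 0.14769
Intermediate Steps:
x = 296 (x = 318 - 22 = 296)
N(m, y) = m + 12*y (N(m, y) = m + 6*(2*y) = m + 12*y)
(x + N(a, -170))/(k + 23515) = (296 + (-134 + 12*(-170)))/(-36231 + 23515) = (296 + (-134 - 2040))/(-12716) = (296 - 2174)*(-1/12716) = -1878*(-1/12716) = 939/6358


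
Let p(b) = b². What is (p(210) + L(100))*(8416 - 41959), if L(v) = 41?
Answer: -1480621563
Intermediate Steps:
(p(210) + L(100))*(8416 - 41959) = (210² + 41)*(8416 - 41959) = (44100 + 41)*(-33543) = 44141*(-33543) = -1480621563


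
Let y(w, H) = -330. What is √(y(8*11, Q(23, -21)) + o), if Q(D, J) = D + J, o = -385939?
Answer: I*√386269 ≈ 621.51*I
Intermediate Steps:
√(y(8*11, Q(23, -21)) + o) = √(-330 - 385939) = √(-386269) = I*√386269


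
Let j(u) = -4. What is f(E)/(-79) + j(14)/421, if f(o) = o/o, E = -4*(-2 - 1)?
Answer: -737/33259 ≈ -0.022159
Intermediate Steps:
E = 12 (E = -4*(-3) = 12)
f(o) = 1
f(E)/(-79) + j(14)/421 = 1/(-79) - 4/421 = 1*(-1/79) - 4*1/421 = -1/79 - 4/421 = -737/33259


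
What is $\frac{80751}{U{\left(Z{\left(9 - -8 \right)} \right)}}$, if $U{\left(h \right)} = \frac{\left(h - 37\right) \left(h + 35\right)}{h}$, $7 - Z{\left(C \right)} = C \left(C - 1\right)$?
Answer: $- \frac{4279803}{13892} \approx -308.08$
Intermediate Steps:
$Z{\left(C \right)} = 7 - C \left(-1 + C\right)$ ($Z{\left(C \right)} = 7 - C \left(C - 1\right) = 7 - C \left(-1 + C\right)$)
$U{\left(h \right)} = \frac{\left(-37 + h\right) \left(35 + h\right)}{h}$
$\frac{80751}{U{\left(Z{\left(9 - -8 \right)} \right)}} = \frac{80751}{-2 + \left(7 + \left(9 - -8\right) - \left(9 - -8\right)^{2}\right) - \frac{1295}{7 + \left(9 - -8\right) - \left(9 - -8\right)^{2}}} = \frac{80751}{-2 + \left(7 + \left(9 + 8\right) - \left(9 + 8\right)^{2}\right) - \frac{1295}{7 + \left(9 + 8\right) - \left(9 + 8\right)^{2}}} = \frac{80751}{-2 + \left(7 + 17 - 17^{2}\right) - \frac{1295}{7 + 17 - 17^{2}}} = \frac{80751}{-2 + \left(7 + 17 - 289\right) - \frac{1295}{7 + 17 - 289}} = \frac{80751}{-2 - 265 - \frac{1295}{-265}} = \frac{80751}{-2 - 265 - - \frac{259}{53}} = \frac{80751}{-2 - 265 + \frac{259}{53}} = \frac{80751}{- \frac{13892}{53}} = 80751 \left(- \frac{53}{13892}\right) = - \frac{4279803}{13892}$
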